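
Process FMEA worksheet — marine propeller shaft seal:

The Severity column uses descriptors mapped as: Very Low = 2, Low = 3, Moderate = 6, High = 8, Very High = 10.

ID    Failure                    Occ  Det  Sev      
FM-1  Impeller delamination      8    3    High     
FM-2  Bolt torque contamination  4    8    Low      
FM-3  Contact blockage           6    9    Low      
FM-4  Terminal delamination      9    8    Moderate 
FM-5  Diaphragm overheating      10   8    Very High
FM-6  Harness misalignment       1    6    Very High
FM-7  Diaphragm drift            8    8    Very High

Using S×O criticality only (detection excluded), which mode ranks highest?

FM-5

Criticality = Severity × Occurrence:
  FM-1: 8 × 8 = 64
  FM-2: 3 × 4 = 12
  FM-3: 3 × 6 = 18
  FM-4: 6 × 9 = 54
  FM-5: 10 × 10 = 100
  FM-6: 10 × 1 = 10
  FM-7: 10 × 8 = 80
Highest criticality is 100 → FM-5.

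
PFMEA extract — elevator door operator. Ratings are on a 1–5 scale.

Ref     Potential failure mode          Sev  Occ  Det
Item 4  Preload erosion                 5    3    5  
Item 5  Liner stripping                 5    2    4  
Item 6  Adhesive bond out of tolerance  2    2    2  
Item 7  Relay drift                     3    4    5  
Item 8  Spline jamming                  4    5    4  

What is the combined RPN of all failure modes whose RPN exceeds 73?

RPN = Severity × Occurrence × Detection:
  Item 4: 5 × 3 × 5 = 75
  Item 5: 5 × 2 × 4 = 40
  Item 6: 2 × 2 × 2 = 8
  Item 7: 3 × 4 × 5 = 60
  Item 8: 4 × 5 × 4 = 80
RPN > 73: Item 4 (75), Item 8 (80).
Sum: 75 + 80 = 155.

155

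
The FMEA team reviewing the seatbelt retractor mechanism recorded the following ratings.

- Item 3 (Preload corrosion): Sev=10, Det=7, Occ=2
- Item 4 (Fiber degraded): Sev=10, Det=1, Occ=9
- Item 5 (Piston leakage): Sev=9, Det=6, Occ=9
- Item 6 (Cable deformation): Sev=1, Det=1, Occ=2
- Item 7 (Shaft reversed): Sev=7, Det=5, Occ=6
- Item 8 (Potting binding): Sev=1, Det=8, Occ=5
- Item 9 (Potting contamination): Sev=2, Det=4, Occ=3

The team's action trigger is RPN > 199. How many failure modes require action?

RPN = Severity × Occurrence × Detection:
  Item 3: 10 × 2 × 7 = 140
  Item 4: 10 × 9 × 1 = 90
  Item 5: 9 × 9 × 6 = 486
  Item 6: 1 × 2 × 1 = 2
  Item 7: 7 × 6 × 5 = 210
  Item 8: 1 × 5 × 8 = 40
  Item 9: 2 × 3 × 4 = 24
Modes with RPN > 199: Item 5 (486), Item 7 (210) → 2.

2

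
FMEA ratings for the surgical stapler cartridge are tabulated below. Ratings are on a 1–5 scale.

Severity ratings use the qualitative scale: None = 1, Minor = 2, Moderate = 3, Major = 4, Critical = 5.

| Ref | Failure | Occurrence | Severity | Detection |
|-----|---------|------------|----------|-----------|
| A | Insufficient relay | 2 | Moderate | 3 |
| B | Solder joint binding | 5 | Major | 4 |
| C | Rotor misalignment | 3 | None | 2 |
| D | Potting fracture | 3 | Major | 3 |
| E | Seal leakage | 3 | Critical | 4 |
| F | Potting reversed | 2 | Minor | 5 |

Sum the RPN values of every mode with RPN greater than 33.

RPN = Severity × Occurrence × Detection:
  A: 3 × 2 × 3 = 18
  B: 4 × 5 × 4 = 80
  C: 1 × 3 × 2 = 6
  D: 4 × 3 × 3 = 36
  E: 5 × 3 × 4 = 60
  F: 2 × 2 × 5 = 20
RPN > 33: B (80), D (36), E (60).
Sum: 80 + 36 + 60 = 176.

176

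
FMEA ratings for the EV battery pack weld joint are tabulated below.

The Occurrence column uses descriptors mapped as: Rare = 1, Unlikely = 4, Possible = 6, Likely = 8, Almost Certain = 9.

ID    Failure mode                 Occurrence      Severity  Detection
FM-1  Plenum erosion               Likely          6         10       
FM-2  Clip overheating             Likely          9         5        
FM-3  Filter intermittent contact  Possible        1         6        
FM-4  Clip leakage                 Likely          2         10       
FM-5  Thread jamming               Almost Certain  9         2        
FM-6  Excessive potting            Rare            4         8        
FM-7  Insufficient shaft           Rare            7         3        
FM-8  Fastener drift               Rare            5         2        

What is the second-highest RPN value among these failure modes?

RPN = Severity × Occurrence × Detection:
  FM-1: 6 × 8 × 10 = 480
  FM-2: 9 × 8 × 5 = 360
  FM-3: 1 × 6 × 6 = 36
  FM-4: 2 × 8 × 10 = 160
  FM-5: 9 × 9 × 2 = 162
  FM-6: 4 × 1 × 8 = 32
  FM-7: 7 × 1 × 3 = 21
  FM-8: 5 × 1 × 2 = 10
Sorted descending: 480, 360, 162, 160, 36, 32, 21, 10.
The second-highest RPN is 360 (FM-2).

360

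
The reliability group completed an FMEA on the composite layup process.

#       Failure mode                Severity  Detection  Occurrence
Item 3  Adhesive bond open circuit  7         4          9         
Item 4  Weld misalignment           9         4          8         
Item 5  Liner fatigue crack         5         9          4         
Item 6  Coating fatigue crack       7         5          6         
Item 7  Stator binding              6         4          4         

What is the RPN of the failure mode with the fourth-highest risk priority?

180

RPN = Severity × Occurrence × Detection:
  Item 3: 7 × 9 × 4 = 252
  Item 4: 9 × 8 × 4 = 288
  Item 5: 5 × 4 × 9 = 180
  Item 6: 7 × 6 × 5 = 210
  Item 7: 6 × 4 × 4 = 96
Sorted descending: 288, 252, 210, 180, 96.
The fourth-highest RPN is 180 (Item 5).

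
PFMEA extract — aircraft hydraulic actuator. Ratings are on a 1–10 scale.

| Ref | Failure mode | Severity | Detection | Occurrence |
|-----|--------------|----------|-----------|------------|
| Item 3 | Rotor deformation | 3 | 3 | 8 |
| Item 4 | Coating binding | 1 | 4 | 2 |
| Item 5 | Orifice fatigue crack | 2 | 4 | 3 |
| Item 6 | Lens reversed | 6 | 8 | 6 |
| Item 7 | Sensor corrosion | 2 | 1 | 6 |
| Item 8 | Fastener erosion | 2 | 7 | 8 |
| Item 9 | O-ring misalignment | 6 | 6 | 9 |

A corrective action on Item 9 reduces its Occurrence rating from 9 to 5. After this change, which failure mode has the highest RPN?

RPN = Severity × Occurrence × Detection:
  Item 3: 3 × 8 × 3 = 72
  Item 4: 1 × 2 × 4 = 8
  Item 5: 2 × 3 × 4 = 24
  Item 6: 6 × 6 × 8 = 288
  Item 7: 2 × 6 × 1 = 12
  Item 8: 2 × 8 × 7 = 112
  Item 9: 6 × 9 × 6 = 324
After action: Item 9 → 6 × 5 × 6 = 180.
Revised RPNs: Item 6=288, Item 9=180, Item 8=112, Item 3=72, Item 5=24, Item 7=12, Item 4=8.
Highest is now Item 6 (288).

Item 6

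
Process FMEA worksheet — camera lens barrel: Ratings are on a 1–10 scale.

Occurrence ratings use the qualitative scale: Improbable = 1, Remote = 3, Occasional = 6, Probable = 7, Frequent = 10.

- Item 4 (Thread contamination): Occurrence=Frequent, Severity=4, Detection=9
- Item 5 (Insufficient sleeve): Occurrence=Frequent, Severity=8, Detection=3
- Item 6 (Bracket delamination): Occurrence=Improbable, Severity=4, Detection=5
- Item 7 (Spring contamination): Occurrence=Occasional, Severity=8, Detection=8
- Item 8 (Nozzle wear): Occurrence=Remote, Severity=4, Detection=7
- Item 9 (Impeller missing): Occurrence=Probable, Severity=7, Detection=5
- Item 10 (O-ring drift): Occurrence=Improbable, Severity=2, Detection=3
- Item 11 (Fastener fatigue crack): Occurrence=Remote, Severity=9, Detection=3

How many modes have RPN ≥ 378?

RPN = Severity × Occurrence × Detection:
  Item 4: 4 × 10 × 9 = 360
  Item 5: 8 × 10 × 3 = 240
  Item 6: 4 × 1 × 5 = 20
  Item 7: 8 × 6 × 8 = 384
  Item 8: 4 × 3 × 7 = 84
  Item 9: 7 × 7 × 5 = 245
  Item 10: 2 × 1 × 3 = 6
  Item 11: 9 × 3 × 3 = 81
Modes with RPN ≥ 378: Item 7 (384) → 1.

1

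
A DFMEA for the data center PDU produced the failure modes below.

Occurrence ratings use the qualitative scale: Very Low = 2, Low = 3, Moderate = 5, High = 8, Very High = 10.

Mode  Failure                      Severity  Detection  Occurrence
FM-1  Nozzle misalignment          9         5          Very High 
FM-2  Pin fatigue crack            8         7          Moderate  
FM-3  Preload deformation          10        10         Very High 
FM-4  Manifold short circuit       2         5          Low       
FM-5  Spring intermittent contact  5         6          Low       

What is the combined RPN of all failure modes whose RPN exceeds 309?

RPN = Severity × Occurrence × Detection:
  FM-1: 9 × 10 × 5 = 450
  FM-2: 8 × 5 × 7 = 280
  FM-3: 10 × 10 × 10 = 1000
  FM-4: 2 × 3 × 5 = 30
  FM-5: 5 × 3 × 6 = 90
RPN > 309: FM-1 (450), FM-3 (1000).
Sum: 450 + 1000 = 1450.

1450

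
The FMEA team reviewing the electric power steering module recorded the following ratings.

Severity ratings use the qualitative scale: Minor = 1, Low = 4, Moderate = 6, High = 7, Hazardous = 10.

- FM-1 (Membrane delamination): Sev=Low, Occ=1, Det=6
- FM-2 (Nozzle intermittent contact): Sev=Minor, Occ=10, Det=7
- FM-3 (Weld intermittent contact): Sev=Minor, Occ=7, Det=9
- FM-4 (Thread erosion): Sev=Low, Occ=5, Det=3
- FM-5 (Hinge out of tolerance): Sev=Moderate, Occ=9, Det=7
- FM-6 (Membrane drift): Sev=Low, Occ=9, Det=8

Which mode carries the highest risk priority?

FM-5

RPN = Severity × Occurrence × Detection:
  FM-1: 4 × 1 × 6 = 24
  FM-2: 1 × 10 × 7 = 70
  FM-3: 1 × 7 × 9 = 63
  FM-4: 4 × 5 × 3 = 60
  FM-5: 6 × 9 × 7 = 378
  FM-6: 4 × 9 × 8 = 288
Highest RPN is 378 → FM-5.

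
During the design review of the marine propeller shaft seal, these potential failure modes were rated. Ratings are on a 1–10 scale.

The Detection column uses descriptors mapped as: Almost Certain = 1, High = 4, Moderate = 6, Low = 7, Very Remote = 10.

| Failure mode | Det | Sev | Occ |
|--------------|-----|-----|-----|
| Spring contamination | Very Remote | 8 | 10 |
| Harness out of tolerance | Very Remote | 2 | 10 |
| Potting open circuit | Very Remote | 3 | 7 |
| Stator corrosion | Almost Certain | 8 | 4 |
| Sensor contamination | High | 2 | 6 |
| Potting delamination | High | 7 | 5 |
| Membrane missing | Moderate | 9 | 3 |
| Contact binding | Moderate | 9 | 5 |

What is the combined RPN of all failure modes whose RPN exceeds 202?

RPN = Severity × Occurrence × Detection:
  Spring contamination: 8 × 10 × 10 = 800
  Harness out of tolerance: 2 × 10 × 10 = 200
  Potting open circuit: 3 × 7 × 10 = 210
  Stator corrosion: 8 × 4 × 1 = 32
  Sensor contamination: 2 × 6 × 4 = 48
  Potting delamination: 7 × 5 × 4 = 140
  Membrane missing: 9 × 3 × 6 = 162
  Contact binding: 9 × 5 × 6 = 270
RPN > 202: Spring contamination (800), Potting open circuit (210), Contact binding (270).
Sum: 800 + 210 + 270 = 1280.

1280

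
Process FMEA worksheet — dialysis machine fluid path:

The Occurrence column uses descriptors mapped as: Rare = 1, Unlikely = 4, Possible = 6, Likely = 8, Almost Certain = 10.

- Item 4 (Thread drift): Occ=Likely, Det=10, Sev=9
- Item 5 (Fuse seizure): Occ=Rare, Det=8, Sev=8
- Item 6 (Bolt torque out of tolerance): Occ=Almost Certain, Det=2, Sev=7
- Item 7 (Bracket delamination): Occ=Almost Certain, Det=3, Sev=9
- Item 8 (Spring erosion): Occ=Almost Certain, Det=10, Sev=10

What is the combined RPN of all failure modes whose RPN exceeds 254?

RPN = Severity × Occurrence × Detection:
  Item 4: 9 × 8 × 10 = 720
  Item 5: 8 × 1 × 8 = 64
  Item 6: 7 × 10 × 2 = 140
  Item 7: 9 × 10 × 3 = 270
  Item 8: 10 × 10 × 10 = 1000
RPN > 254: Item 4 (720), Item 7 (270), Item 8 (1000).
Sum: 720 + 270 + 1000 = 1990.

1990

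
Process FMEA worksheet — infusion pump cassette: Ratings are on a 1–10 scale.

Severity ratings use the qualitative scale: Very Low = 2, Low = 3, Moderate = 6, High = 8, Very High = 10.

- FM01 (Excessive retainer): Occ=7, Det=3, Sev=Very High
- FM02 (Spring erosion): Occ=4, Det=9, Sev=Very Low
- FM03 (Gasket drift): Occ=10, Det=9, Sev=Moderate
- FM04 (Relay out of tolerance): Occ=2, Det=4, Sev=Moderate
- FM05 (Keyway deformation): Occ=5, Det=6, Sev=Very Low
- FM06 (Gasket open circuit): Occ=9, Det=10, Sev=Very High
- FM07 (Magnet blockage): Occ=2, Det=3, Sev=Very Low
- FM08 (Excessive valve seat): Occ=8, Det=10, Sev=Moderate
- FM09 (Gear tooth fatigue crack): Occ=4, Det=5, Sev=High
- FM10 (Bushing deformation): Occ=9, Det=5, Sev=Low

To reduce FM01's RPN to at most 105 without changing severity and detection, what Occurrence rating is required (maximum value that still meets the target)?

FM01: S=10, O=7, D=3 → current RPN = 210.
Fixed product = 30. Need 30 × O ≤ 105, so O ≤ 105/30 = 3.50.
Maximum integer Occurrence rating = 3 (gives RPN 90; O=4 would give 120 > 105).

3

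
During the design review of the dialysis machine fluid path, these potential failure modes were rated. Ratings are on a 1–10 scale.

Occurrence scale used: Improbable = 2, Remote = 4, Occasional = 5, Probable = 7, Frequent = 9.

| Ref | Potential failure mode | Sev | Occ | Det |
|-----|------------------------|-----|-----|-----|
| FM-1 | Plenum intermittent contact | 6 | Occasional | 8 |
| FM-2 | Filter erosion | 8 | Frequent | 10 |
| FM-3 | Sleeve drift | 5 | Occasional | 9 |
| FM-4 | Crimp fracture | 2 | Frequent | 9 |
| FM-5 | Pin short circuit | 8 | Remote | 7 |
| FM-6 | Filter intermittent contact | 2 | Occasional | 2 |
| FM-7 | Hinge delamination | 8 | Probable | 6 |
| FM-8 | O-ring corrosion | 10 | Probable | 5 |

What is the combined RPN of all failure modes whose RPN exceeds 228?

1646

RPN = Severity × Occurrence × Detection:
  FM-1: 6 × 5 × 8 = 240
  FM-2: 8 × 9 × 10 = 720
  FM-3: 5 × 5 × 9 = 225
  FM-4: 2 × 9 × 9 = 162
  FM-5: 8 × 4 × 7 = 224
  FM-6: 2 × 5 × 2 = 20
  FM-7: 8 × 7 × 6 = 336
  FM-8: 10 × 7 × 5 = 350
RPN > 228: FM-1 (240), FM-2 (720), FM-7 (336), FM-8 (350).
Sum: 240 + 720 + 336 + 350 = 1646.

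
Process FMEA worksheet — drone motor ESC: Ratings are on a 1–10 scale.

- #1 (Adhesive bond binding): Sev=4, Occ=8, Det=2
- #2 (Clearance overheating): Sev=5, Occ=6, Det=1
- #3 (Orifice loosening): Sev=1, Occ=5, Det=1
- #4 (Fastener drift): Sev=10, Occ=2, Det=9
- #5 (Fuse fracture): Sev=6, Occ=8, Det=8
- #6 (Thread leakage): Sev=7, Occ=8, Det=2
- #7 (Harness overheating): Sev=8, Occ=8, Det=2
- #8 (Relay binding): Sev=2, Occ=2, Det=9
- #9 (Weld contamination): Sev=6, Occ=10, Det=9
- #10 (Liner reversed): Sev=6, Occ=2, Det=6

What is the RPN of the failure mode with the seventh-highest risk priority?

RPN = Severity × Occurrence × Detection:
  #1: 4 × 8 × 2 = 64
  #2: 5 × 6 × 1 = 30
  #3: 1 × 5 × 1 = 5
  #4: 10 × 2 × 9 = 180
  #5: 6 × 8 × 8 = 384
  #6: 7 × 8 × 2 = 112
  #7: 8 × 8 × 2 = 128
  #8: 2 × 2 × 9 = 36
  #9: 6 × 10 × 9 = 540
  #10: 6 × 2 × 6 = 72
Sorted descending: 540, 384, 180, 128, 112, 72, 64, 36, 30, 5.
The seventh-highest RPN is 64 (#1).

64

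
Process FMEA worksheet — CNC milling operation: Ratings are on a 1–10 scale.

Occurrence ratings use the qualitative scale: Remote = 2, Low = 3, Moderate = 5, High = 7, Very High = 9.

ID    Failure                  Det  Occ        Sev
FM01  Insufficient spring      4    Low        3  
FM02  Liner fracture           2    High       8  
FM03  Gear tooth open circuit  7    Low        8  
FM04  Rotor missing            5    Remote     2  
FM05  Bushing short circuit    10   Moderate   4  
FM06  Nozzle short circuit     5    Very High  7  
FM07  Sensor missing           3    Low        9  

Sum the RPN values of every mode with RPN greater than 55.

RPN = Severity × Occurrence × Detection:
  FM01: 3 × 3 × 4 = 36
  FM02: 8 × 7 × 2 = 112
  FM03: 8 × 3 × 7 = 168
  FM04: 2 × 2 × 5 = 20
  FM05: 4 × 5 × 10 = 200
  FM06: 7 × 9 × 5 = 315
  FM07: 9 × 3 × 3 = 81
RPN > 55: FM02 (112), FM03 (168), FM05 (200), FM06 (315), FM07 (81).
Sum: 112 + 168 + 200 + 315 + 81 = 876.

876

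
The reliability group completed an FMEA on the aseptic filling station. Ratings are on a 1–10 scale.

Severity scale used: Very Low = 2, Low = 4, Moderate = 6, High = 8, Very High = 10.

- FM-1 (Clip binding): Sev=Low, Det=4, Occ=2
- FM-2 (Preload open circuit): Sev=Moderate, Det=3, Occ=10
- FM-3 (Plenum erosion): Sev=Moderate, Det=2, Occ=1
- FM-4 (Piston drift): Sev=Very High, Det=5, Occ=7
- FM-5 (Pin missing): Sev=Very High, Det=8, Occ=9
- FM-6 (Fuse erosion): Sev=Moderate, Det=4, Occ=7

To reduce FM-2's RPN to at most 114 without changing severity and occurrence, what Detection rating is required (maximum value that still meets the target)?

FM-2: S=6, O=10, D=3 → current RPN = 180.
Fixed product = 60. Need 60 × D ≤ 114, so D ≤ 114/60 = 1.90.
Maximum integer Detection rating = 1 (gives RPN 60; D=2 would give 120 > 114).

1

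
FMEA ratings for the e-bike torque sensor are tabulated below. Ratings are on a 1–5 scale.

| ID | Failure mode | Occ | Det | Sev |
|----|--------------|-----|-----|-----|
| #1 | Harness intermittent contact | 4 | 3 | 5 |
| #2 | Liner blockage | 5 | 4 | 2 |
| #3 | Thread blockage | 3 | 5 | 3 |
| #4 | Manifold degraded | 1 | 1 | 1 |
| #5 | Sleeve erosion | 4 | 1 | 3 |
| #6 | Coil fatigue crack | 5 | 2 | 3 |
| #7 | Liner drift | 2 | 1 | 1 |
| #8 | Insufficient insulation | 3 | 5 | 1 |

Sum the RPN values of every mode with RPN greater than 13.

RPN = Severity × Occurrence × Detection:
  #1: 5 × 4 × 3 = 60
  #2: 2 × 5 × 4 = 40
  #3: 3 × 3 × 5 = 45
  #4: 1 × 1 × 1 = 1
  #5: 3 × 4 × 1 = 12
  #6: 3 × 5 × 2 = 30
  #7: 1 × 2 × 1 = 2
  #8: 1 × 3 × 5 = 15
RPN > 13: #1 (60), #2 (40), #3 (45), #6 (30), #8 (15).
Sum: 60 + 40 + 45 + 30 + 15 = 190.

190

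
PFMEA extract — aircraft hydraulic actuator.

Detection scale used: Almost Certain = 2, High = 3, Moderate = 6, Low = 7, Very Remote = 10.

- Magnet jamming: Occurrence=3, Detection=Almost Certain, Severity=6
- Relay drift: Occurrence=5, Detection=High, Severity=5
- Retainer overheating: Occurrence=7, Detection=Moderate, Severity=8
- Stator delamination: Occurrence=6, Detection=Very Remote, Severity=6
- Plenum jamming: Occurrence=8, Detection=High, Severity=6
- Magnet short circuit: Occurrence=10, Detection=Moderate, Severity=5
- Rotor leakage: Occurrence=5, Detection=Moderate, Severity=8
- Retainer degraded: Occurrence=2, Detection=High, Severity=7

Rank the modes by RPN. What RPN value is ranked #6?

RPN = Severity × Occurrence × Detection:
  Magnet jamming: 6 × 3 × 2 = 36
  Relay drift: 5 × 5 × 3 = 75
  Retainer overheating: 8 × 7 × 6 = 336
  Stator delamination: 6 × 6 × 10 = 360
  Plenum jamming: 6 × 8 × 3 = 144
  Magnet short circuit: 5 × 10 × 6 = 300
  Rotor leakage: 8 × 5 × 6 = 240
  Retainer degraded: 7 × 2 × 3 = 42
Sorted descending: 360, 336, 300, 240, 144, 75, 42, 36.
The sixth-highest RPN is 75 (Relay drift).

75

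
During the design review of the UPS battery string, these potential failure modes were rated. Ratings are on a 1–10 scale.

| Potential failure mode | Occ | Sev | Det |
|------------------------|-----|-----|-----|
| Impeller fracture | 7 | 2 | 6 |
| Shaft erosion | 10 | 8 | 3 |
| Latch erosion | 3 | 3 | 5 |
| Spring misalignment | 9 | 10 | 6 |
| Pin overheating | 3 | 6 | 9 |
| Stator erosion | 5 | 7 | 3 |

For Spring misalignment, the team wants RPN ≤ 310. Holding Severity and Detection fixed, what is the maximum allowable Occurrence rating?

5

Spring misalignment: S=10, O=9, D=6 → current RPN = 540.
Fixed product = 60. Need 60 × O ≤ 310, so O ≤ 310/60 = 5.17.
Maximum integer Occurrence rating = 5 (gives RPN 300; O=6 would give 360 > 310).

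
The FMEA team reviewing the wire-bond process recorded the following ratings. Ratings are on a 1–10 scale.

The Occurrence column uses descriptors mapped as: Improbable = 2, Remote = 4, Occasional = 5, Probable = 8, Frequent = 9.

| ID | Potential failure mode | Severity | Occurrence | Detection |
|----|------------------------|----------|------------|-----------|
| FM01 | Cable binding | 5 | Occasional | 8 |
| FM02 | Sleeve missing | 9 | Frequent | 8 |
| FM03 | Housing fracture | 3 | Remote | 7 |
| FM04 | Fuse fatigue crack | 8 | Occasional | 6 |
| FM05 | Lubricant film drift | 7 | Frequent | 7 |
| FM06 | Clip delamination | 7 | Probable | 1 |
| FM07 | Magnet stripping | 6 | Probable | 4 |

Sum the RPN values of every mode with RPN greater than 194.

1529

RPN = Severity × Occurrence × Detection:
  FM01: 5 × 5 × 8 = 200
  FM02: 9 × 9 × 8 = 648
  FM03: 3 × 4 × 7 = 84
  FM04: 8 × 5 × 6 = 240
  FM05: 7 × 9 × 7 = 441
  FM06: 7 × 8 × 1 = 56
  FM07: 6 × 8 × 4 = 192
RPN > 194: FM01 (200), FM02 (648), FM04 (240), FM05 (441).
Sum: 200 + 648 + 240 + 441 = 1529.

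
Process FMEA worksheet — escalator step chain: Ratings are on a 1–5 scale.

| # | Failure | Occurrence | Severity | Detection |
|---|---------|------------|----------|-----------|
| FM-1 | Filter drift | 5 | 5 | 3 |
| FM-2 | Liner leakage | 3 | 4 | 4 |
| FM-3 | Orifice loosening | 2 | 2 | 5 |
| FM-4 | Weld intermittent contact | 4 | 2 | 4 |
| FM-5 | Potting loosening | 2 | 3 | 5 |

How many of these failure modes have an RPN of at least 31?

3

RPN = Severity × Occurrence × Detection:
  FM-1: 5 × 5 × 3 = 75
  FM-2: 4 × 3 × 4 = 48
  FM-3: 2 × 2 × 5 = 20
  FM-4: 2 × 4 × 4 = 32
  FM-5: 3 × 2 × 5 = 30
Modes with RPN ≥ 31: FM-1 (75), FM-2 (48), FM-4 (32) → 3.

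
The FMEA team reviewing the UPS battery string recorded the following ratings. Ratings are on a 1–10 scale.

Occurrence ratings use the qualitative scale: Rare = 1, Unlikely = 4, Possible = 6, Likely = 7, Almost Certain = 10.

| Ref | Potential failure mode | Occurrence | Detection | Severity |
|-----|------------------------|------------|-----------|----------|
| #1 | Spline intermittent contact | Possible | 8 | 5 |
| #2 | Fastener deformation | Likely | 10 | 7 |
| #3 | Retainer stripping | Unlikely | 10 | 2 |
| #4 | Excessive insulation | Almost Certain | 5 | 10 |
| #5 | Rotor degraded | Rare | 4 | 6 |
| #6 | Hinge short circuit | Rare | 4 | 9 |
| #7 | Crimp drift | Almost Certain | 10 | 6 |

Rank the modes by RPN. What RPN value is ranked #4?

240

RPN = Severity × Occurrence × Detection:
  #1: 5 × 6 × 8 = 240
  #2: 7 × 7 × 10 = 490
  #3: 2 × 4 × 10 = 80
  #4: 10 × 10 × 5 = 500
  #5: 6 × 1 × 4 = 24
  #6: 9 × 1 × 4 = 36
  #7: 6 × 10 × 10 = 600
Sorted descending: 600, 500, 490, 240, 80, 36, 24.
The fourth-highest RPN is 240 (#1).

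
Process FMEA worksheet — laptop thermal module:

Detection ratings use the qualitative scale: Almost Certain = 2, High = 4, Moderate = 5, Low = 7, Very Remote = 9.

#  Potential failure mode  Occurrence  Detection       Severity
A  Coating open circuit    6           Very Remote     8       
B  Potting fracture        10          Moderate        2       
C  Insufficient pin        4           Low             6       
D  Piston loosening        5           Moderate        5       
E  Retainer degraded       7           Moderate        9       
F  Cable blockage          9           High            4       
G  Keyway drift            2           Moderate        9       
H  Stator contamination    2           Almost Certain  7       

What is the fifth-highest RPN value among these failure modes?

RPN = Severity × Occurrence × Detection:
  A: 8 × 6 × 9 = 432
  B: 2 × 10 × 5 = 100
  C: 6 × 4 × 7 = 168
  D: 5 × 5 × 5 = 125
  E: 9 × 7 × 5 = 315
  F: 4 × 9 × 4 = 144
  G: 9 × 2 × 5 = 90
  H: 7 × 2 × 2 = 28
Sorted descending: 432, 315, 168, 144, 125, 100, 90, 28.
The fifth-highest RPN is 125 (D).

125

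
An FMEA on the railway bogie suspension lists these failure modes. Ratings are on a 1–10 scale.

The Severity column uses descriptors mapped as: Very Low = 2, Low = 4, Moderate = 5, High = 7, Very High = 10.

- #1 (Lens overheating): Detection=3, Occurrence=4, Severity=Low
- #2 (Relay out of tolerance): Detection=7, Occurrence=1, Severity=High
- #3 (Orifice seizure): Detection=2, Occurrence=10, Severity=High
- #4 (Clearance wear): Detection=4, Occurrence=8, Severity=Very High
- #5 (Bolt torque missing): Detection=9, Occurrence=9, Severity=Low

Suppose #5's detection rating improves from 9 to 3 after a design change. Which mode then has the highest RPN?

#4

RPN = Severity × Occurrence × Detection:
  #1: 4 × 4 × 3 = 48
  #2: 7 × 1 × 7 = 49
  #3: 7 × 10 × 2 = 140
  #4: 10 × 8 × 4 = 320
  #5: 4 × 9 × 9 = 324
After action: #5 → 4 × 9 × 3 = 108.
Revised RPNs: #4=320, #3=140, #5=108, #2=49, #1=48.
Highest is now #4 (320).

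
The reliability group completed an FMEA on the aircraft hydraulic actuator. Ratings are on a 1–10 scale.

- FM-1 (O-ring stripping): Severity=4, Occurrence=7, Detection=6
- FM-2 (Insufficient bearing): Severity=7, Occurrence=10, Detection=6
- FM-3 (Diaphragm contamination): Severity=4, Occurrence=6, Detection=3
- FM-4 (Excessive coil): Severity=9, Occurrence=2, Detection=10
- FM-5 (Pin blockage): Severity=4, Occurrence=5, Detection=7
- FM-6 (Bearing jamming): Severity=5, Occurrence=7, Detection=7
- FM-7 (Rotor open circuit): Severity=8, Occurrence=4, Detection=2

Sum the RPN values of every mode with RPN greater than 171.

845

RPN = Severity × Occurrence × Detection:
  FM-1: 4 × 7 × 6 = 168
  FM-2: 7 × 10 × 6 = 420
  FM-3: 4 × 6 × 3 = 72
  FM-4: 9 × 2 × 10 = 180
  FM-5: 4 × 5 × 7 = 140
  FM-6: 5 × 7 × 7 = 245
  FM-7: 8 × 4 × 2 = 64
RPN > 171: FM-2 (420), FM-4 (180), FM-6 (245).
Sum: 420 + 180 + 245 = 845.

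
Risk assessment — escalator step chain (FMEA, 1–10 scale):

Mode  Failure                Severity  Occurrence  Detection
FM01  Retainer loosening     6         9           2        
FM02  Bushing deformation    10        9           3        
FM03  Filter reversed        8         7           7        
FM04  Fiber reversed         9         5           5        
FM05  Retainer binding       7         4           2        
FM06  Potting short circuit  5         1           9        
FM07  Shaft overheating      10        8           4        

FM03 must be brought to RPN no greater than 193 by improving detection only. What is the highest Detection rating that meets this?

FM03: S=8, O=7, D=7 → current RPN = 392.
Fixed product = 56. Need 56 × D ≤ 193, so D ≤ 193/56 = 3.45.
Maximum integer Detection rating = 3 (gives RPN 168; D=4 would give 224 > 193).

3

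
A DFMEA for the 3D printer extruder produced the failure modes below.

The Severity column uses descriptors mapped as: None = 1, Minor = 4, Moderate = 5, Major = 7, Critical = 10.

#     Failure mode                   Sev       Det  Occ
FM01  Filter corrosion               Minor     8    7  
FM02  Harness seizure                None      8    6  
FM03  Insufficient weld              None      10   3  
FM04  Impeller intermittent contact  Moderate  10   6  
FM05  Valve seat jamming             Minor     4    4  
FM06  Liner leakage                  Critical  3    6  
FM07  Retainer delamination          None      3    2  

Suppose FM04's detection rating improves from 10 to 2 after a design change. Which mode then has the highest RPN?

RPN = Severity × Occurrence × Detection:
  FM01: 4 × 7 × 8 = 224
  FM02: 1 × 6 × 8 = 48
  FM03: 1 × 3 × 10 = 30
  FM04: 5 × 6 × 10 = 300
  FM05: 4 × 4 × 4 = 64
  FM06: 10 × 6 × 3 = 180
  FM07: 1 × 2 × 3 = 6
After action: FM04 → 5 × 6 × 2 = 60.
Revised RPNs: FM01=224, FM06=180, FM05=64, FM04=60, FM02=48, FM03=30, FM07=6.
Highest is now FM01 (224).

FM01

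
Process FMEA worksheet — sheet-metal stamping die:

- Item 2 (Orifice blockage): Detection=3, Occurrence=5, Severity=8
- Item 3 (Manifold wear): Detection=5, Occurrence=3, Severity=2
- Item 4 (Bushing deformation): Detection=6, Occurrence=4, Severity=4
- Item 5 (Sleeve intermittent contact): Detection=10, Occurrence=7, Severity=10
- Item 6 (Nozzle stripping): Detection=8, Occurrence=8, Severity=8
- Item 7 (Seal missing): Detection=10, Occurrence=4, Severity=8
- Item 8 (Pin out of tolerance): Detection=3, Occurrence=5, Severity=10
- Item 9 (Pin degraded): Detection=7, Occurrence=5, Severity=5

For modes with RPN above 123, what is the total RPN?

1857

RPN = Severity × Occurrence × Detection:
  Item 2: 8 × 5 × 3 = 120
  Item 3: 2 × 3 × 5 = 30
  Item 4: 4 × 4 × 6 = 96
  Item 5: 10 × 7 × 10 = 700
  Item 6: 8 × 8 × 8 = 512
  Item 7: 8 × 4 × 10 = 320
  Item 8: 10 × 5 × 3 = 150
  Item 9: 5 × 5 × 7 = 175
RPN > 123: Item 5 (700), Item 6 (512), Item 7 (320), Item 8 (150), Item 9 (175).
Sum: 700 + 512 + 320 + 150 + 175 = 1857.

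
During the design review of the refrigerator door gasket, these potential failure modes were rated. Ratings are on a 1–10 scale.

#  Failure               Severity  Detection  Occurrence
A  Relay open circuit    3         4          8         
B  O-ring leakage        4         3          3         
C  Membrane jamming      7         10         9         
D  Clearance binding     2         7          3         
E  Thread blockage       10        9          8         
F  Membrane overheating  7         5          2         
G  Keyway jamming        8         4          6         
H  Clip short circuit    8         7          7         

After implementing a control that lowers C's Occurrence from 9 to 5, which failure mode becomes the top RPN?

RPN = Severity × Occurrence × Detection:
  A: 3 × 8 × 4 = 96
  B: 4 × 3 × 3 = 36
  C: 7 × 9 × 10 = 630
  D: 2 × 3 × 7 = 42
  E: 10 × 8 × 9 = 720
  F: 7 × 2 × 5 = 70
  G: 8 × 6 × 4 = 192
  H: 8 × 7 × 7 = 392
After action: C → 7 × 5 × 10 = 350.
Revised RPNs: E=720, H=392, C=350, G=192, A=96, F=70, D=42, B=36.
Highest is now E (720).

E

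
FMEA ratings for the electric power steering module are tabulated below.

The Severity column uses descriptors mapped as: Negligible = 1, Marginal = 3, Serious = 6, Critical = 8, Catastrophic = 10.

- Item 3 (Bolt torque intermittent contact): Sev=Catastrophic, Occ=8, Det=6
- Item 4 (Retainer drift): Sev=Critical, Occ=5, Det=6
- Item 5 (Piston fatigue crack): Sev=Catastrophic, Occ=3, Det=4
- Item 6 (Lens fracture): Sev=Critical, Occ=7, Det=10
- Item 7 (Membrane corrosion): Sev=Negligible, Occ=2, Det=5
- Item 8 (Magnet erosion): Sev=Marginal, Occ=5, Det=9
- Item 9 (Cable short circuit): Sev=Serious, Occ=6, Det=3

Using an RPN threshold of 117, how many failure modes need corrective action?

RPN = Severity × Occurrence × Detection:
  Item 3: 10 × 8 × 6 = 480
  Item 4: 8 × 5 × 6 = 240
  Item 5: 10 × 3 × 4 = 120
  Item 6: 8 × 7 × 10 = 560
  Item 7: 1 × 2 × 5 = 10
  Item 8: 3 × 5 × 9 = 135
  Item 9: 6 × 6 × 3 = 108
Modes with RPN ≥ 117: Item 3 (480), Item 4 (240), Item 5 (120), Item 6 (560), Item 8 (135) → 5.

5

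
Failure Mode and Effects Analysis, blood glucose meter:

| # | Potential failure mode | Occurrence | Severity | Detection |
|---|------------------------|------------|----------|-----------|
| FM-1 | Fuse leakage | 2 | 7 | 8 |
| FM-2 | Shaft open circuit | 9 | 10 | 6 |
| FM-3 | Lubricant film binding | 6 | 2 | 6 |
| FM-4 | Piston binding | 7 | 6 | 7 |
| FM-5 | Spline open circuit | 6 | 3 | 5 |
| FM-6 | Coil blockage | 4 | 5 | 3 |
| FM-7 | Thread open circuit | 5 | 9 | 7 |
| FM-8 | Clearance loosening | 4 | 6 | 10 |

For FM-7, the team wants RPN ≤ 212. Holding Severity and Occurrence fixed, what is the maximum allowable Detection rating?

4

FM-7: S=9, O=5, D=7 → current RPN = 315.
Fixed product = 45. Need 45 × D ≤ 212, so D ≤ 212/45 = 4.71.
Maximum integer Detection rating = 4 (gives RPN 180; D=5 would give 225 > 212).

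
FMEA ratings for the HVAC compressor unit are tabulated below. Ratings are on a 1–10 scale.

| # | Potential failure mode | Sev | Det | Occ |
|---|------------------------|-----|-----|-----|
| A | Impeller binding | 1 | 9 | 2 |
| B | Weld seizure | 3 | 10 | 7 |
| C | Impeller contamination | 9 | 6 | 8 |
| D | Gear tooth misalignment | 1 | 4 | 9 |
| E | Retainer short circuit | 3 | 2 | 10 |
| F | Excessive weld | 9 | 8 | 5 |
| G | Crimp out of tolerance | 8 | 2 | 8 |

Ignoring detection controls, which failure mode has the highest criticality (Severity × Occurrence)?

C

Criticality = Severity × Occurrence:
  A: 1 × 2 = 2
  B: 3 × 7 = 21
  C: 9 × 8 = 72
  D: 1 × 9 = 9
  E: 3 × 10 = 30
  F: 9 × 5 = 45
  G: 8 × 8 = 64
Highest criticality is 72 → C.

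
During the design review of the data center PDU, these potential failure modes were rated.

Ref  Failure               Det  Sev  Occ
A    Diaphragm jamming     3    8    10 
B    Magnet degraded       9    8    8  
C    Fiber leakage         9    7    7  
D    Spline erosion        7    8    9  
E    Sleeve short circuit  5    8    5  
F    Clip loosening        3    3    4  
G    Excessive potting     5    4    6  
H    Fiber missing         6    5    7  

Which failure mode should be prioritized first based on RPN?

B

RPN = Severity × Occurrence × Detection:
  A: 8 × 10 × 3 = 240
  B: 8 × 8 × 9 = 576
  C: 7 × 7 × 9 = 441
  D: 8 × 9 × 7 = 504
  E: 8 × 5 × 5 = 200
  F: 3 × 4 × 3 = 36
  G: 4 × 6 × 5 = 120
  H: 5 × 7 × 6 = 210
Highest RPN is 576 → B.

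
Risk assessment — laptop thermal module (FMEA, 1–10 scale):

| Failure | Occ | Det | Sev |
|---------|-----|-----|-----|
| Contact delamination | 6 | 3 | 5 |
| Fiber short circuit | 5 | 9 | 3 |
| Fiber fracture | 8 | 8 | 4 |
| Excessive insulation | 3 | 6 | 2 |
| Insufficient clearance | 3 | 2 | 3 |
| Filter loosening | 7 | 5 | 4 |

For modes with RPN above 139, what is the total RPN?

396

RPN = Severity × Occurrence × Detection:
  Contact delamination: 5 × 6 × 3 = 90
  Fiber short circuit: 3 × 5 × 9 = 135
  Fiber fracture: 4 × 8 × 8 = 256
  Excessive insulation: 2 × 3 × 6 = 36
  Insufficient clearance: 3 × 3 × 2 = 18
  Filter loosening: 4 × 7 × 5 = 140
RPN > 139: Fiber fracture (256), Filter loosening (140).
Sum: 256 + 140 = 396.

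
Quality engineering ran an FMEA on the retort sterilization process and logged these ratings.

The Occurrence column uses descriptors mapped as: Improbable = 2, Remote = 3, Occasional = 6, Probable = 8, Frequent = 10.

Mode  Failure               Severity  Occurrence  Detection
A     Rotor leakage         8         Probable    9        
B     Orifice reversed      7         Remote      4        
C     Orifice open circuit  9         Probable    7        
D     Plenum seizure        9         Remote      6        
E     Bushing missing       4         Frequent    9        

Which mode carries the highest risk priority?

A

RPN = Severity × Occurrence × Detection:
  A: 8 × 8 × 9 = 576
  B: 7 × 3 × 4 = 84
  C: 9 × 8 × 7 = 504
  D: 9 × 3 × 6 = 162
  E: 4 × 10 × 9 = 360
Highest RPN is 576 → A.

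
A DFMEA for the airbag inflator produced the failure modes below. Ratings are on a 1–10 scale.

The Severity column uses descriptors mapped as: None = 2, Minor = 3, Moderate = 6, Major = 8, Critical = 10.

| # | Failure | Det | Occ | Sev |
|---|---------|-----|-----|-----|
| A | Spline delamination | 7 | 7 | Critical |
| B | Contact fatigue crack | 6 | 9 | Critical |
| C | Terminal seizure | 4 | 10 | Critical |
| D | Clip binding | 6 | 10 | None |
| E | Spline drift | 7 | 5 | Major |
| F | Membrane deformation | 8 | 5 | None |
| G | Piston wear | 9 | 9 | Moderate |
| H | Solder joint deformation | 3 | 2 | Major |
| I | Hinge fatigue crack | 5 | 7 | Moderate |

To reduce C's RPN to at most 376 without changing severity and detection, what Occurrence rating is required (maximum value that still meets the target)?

9

C: S=10, O=10, D=4 → current RPN = 400.
Fixed product = 40. Need 40 × O ≤ 376, so O ≤ 376/40 = 9.40.
Maximum integer Occurrence rating = 9 (gives RPN 360; O=10 would give 400 > 376).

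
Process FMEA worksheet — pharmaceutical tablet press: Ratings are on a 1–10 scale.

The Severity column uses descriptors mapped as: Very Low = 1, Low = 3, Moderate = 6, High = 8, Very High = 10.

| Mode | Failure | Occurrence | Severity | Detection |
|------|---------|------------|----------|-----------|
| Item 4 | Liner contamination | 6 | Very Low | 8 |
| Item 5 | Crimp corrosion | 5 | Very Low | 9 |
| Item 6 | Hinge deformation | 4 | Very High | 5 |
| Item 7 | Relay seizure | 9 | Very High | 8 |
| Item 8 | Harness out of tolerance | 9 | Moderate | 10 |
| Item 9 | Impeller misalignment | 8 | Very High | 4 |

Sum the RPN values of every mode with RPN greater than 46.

RPN = Severity × Occurrence × Detection:
  Item 4: 1 × 6 × 8 = 48
  Item 5: 1 × 5 × 9 = 45
  Item 6: 10 × 4 × 5 = 200
  Item 7: 10 × 9 × 8 = 720
  Item 8: 6 × 9 × 10 = 540
  Item 9: 10 × 8 × 4 = 320
RPN > 46: Item 4 (48), Item 6 (200), Item 7 (720), Item 8 (540), Item 9 (320).
Sum: 48 + 200 + 720 + 540 + 320 = 1828.

1828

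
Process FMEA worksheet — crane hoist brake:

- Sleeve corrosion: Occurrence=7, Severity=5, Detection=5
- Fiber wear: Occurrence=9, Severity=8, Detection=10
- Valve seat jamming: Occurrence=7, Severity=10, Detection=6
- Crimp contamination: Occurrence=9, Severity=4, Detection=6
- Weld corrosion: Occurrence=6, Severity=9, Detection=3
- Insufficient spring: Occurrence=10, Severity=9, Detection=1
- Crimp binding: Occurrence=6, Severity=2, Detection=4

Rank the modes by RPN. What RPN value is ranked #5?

162

RPN = Severity × Occurrence × Detection:
  Sleeve corrosion: 5 × 7 × 5 = 175
  Fiber wear: 8 × 9 × 10 = 720
  Valve seat jamming: 10 × 7 × 6 = 420
  Crimp contamination: 4 × 9 × 6 = 216
  Weld corrosion: 9 × 6 × 3 = 162
  Insufficient spring: 9 × 10 × 1 = 90
  Crimp binding: 2 × 6 × 4 = 48
Sorted descending: 720, 420, 216, 175, 162, 90, 48.
The fifth-highest RPN is 162 (Weld corrosion).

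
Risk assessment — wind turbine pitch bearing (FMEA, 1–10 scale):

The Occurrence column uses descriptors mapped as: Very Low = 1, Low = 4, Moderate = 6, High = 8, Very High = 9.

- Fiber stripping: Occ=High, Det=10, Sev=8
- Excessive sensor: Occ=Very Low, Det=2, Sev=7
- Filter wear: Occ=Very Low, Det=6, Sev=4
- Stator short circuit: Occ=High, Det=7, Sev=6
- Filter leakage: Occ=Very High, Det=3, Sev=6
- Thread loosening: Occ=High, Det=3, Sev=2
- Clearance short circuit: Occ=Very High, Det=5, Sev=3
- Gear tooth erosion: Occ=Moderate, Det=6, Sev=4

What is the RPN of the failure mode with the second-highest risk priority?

RPN = Severity × Occurrence × Detection:
  Fiber stripping: 8 × 8 × 10 = 640
  Excessive sensor: 7 × 1 × 2 = 14
  Filter wear: 4 × 1 × 6 = 24
  Stator short circuit: 6 × 8 × 7 = 336
  Filter leakage: 6 × 9 × 3 = 162
  Thread loosening: 2 × 8 × 3 = 48
  Clearance short circuit: 3 × 9 × 5 = 135
  Gear tooth erosion: 4 × 6 × 6 = 144
Sorted descending: 640, 336, 162, 144, 135, 48, 24, 14.
The second-highest RPN is 336 (Stator short circuit).

336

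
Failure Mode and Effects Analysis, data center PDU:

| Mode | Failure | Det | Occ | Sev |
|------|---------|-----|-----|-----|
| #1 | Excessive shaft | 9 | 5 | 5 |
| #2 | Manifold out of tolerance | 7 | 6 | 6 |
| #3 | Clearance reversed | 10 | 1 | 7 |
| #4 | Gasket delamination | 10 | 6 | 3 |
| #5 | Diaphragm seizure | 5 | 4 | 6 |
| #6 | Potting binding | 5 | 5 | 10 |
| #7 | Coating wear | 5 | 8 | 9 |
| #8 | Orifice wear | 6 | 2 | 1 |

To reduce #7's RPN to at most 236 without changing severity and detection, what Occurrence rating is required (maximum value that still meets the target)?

#7: S=9, O=8, D=5 → current RPN = 360.
Fixed product = 45. Need 45 × O ≤ 236, so O ≤ 236/45 = 5.24.
Maximum integer Occurrence rating = 5 (gives RPN 225; O=6 would give 270 > 236).

5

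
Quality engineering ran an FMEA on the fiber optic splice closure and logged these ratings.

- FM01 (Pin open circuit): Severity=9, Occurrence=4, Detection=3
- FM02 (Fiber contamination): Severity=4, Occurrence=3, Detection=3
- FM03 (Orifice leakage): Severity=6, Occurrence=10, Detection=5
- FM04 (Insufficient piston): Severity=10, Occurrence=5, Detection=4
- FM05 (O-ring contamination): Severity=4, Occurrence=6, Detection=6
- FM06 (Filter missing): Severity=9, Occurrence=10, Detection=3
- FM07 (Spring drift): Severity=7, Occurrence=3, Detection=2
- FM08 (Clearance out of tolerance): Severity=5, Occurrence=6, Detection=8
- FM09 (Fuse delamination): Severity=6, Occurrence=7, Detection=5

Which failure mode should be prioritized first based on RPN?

FM03

RPN = Severity × Occurrence × Detection:
  FM01: 9 × 4 × 3 = 108
  FM02: 4 × 3 × 3 = 36
  FM03: 6 × 10 × 5 = 300
  FM04: 10 × 5 × 4 = 200
  FM05: 4 × 6 × 6 = 144
  FM06: 9 × 10 × 3 = 270
  FM07: 7 × 3 × 2 = 42
  FM08: 5 × 6 × 8 = 240
  FM09: 6 × 7 × 5 = 210
Highest RPN is 300 → FM03.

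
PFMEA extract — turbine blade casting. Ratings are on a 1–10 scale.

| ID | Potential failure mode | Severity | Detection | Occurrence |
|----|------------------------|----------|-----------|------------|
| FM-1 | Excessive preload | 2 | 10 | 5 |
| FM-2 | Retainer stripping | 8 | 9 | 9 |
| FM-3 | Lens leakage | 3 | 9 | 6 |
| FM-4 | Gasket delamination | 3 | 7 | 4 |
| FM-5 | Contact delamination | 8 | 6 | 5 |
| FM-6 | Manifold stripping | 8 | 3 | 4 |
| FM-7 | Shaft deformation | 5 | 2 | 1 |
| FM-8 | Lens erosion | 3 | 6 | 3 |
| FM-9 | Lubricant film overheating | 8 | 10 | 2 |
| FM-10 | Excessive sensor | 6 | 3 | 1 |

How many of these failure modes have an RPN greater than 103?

4

RPN = Severity × Occurrence × Detection:
  FM-1: 2 × 5 × 10 = 100
  FM-2: 8 × 9 × 9 = 648
  FM-3: 3 × 6 × 9 = 162
  FM-4: 3 × 4 × 7 = 84
  FM-5: 8 × 5 × 6 = 240
  FM-6: 8 × 4 × 3 = 96
  FM-7: 5 × 1 × 2 = 10
  FM-8: 3 × 3 × 6 = 54
  FM-9: 8 × 2 × 10 = 160
  FM-10: 6 × 1 × 3 = 18
Modes with RPN > 103: FM-2 (648), FM-3 (162), FM-5 (240), FM-9 (160) → 4.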